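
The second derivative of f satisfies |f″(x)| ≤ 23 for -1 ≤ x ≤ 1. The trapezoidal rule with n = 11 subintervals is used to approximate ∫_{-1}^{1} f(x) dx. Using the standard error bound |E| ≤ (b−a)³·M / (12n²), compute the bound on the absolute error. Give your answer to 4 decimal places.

|E| ≤ (2)³·23 / (12·11²) = 184/1452 = 0.1267.

0.1267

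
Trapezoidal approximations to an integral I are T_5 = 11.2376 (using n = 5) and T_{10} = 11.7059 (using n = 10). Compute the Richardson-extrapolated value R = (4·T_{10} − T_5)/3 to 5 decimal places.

11.86200

R = (4·T_{10} − T_5) / 3 = (4·11.7059 − 11.2376)/3 = (35.5860)/3 = 11.86200.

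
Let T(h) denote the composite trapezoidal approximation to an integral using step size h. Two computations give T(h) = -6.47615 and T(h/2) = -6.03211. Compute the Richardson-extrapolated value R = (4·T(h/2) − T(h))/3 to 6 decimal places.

R = (4·T(h/2) − T(h)) / 3 = (4·(-6.03211) − (-6.47615))/3 = (-17.65229)/3 = -5.884097.

-5.884097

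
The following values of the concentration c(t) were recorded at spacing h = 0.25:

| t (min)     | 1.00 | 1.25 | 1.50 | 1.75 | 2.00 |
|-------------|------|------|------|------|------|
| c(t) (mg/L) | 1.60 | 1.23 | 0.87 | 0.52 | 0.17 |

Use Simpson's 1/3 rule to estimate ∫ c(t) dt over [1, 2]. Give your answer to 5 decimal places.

0.87583

h = 0.25, n = 4.
(h/3)·[y₀ + 4y₁ + 2y₂ + 4y₃ + y₄] = 0.083333·(10.51) = 0.87583.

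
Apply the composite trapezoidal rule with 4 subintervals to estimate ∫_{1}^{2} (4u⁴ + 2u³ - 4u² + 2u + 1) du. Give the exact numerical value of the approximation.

27.6015625

h = (2 − 1)/4 = 0.25.
Nodes u₀,…,u₄ = 1, 1.25, 1.5, 1.75, 2.
f(u) = 4u⁴ + 2u³ - 4u² + 2u + 1: f₀=5, f₁=10.921875, f₂=22, f₃=40.484375, f₄=69.
(h/2)·[f₀ + 2f₁ + 2f₂ + 2f₃ + f₄] = 0.125·(220.8125) = 27.6015625.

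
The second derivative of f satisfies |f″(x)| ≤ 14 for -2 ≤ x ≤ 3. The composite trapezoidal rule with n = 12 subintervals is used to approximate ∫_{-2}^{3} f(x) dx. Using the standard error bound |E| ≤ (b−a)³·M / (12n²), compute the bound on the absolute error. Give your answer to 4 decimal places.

|E| ≤ (5)³·14 / (12·12²) = 1750/1728 = 1.0127.

1.0127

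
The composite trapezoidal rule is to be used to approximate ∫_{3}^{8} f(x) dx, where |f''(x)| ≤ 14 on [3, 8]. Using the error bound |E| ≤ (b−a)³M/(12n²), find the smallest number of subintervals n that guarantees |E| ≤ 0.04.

61

Need 1750/(12n²) ≤ 0.04.
n² ≥ 1750/(12·0.04) = 3645.83 ⇒ n ≥ 60.3807, so the smallest n is 61.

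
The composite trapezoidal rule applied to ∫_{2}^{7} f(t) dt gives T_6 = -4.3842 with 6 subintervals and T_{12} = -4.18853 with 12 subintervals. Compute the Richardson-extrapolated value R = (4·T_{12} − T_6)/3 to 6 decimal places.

R = (4·T_{12} − T_6) / 3 = (4·(-4.18853) − (-4.3842))/3 = (-12.36992)/3 = -4.123307.

-4.123307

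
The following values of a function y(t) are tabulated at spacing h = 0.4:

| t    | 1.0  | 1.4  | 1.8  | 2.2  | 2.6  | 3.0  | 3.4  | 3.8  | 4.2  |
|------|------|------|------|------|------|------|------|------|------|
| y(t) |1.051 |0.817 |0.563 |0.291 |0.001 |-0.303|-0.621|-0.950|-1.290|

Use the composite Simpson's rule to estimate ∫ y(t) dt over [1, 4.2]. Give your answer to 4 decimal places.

-0.1244

h = 0.4, n = 8.
(h/3)·[y₀ + 4y₁ + 2y₂ + 4y₃ + 2y₄ + 4y₅ + 2y₆ + 4y₇ + y₈] = 0.133333·(-0.933) = -0.1244.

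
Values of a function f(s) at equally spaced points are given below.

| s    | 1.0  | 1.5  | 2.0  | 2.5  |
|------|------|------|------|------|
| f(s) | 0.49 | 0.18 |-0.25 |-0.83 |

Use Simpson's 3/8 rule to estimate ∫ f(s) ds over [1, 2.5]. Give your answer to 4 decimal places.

h = 0.5, n = 3.
(3h/8)·[y₀ + 3y₁ + 3y₂ + y₃] = 0.1875·(-0.55) = -0.1031.

-0.1031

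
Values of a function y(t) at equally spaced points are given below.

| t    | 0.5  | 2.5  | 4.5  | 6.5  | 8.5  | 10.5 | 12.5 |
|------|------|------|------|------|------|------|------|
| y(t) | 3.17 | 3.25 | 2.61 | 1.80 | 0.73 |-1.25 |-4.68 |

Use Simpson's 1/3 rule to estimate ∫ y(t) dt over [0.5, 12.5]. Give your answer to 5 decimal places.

h = 2, n = 6.
(h/3)·[y₀ + 4y₁ + 2y₂ + 4y₃ + 2y₄ + 4y₅ + y₆] = 0.666667·(20.37) = 13.58000.

13.58000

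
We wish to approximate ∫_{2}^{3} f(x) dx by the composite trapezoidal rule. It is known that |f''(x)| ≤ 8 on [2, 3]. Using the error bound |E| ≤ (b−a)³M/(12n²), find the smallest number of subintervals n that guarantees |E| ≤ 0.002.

Need 8/(12n²) ≤ 0.002.
n² ≥ 8/(12·0.002) = 333.333 ⇒ n ≥ 18.2574, so the smallest n is 19.

19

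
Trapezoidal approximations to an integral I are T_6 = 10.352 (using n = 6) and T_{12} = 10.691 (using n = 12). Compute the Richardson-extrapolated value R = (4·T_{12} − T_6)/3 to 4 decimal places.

R = (4·T_{12} − T_6) / 3 = (4·10.691 − 10.352)/3 = (32.412)/3 = 10.8040.

10.8040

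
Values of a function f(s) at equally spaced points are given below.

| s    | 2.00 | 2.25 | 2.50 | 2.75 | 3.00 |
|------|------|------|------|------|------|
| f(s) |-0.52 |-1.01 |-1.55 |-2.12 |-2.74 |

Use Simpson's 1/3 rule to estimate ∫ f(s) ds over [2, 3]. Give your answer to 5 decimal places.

h = 0.25, n = 4.
(h/3)·[y₀ + 4y₁ + 2y₂ + 4y₃ + y₄] = 0.083333·(-18.88) = -1.57333.

-1.57333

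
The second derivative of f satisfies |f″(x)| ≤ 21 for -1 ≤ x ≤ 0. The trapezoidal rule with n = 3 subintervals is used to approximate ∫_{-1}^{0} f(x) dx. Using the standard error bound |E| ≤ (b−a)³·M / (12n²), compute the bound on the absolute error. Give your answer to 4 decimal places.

|E| ≤ (1)³·21 / (12·3²) = 21/108 = 0.1944.

0.1944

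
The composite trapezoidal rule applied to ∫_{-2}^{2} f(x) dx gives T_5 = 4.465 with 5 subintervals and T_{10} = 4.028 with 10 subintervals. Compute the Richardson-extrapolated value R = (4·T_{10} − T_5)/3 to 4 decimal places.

R = (4·T_{10} − T_5) / 3 = (4·4.028 − 4.465)/3 = (11.647)/3 = 3.8823.

3.8823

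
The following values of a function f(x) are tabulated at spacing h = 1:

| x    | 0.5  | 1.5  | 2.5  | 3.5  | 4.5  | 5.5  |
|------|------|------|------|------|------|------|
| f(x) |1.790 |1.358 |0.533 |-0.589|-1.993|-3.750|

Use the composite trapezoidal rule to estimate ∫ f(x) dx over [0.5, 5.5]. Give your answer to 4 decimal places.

-1.6710

h = 1, n = 5.
(h/2)·[y₀ + 2y₁ + 2y₂ + 2y₃ + 2y₄ + y₅] = 0.5·(-3.342) = -1.6710.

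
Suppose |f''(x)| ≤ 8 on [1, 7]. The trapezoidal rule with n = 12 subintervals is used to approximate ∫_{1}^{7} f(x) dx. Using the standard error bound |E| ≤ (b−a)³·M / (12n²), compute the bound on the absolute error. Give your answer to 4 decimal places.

|E| ≤ (6)³·8 / (12·12²) = 1728/1728 = 1.0000.

1.0000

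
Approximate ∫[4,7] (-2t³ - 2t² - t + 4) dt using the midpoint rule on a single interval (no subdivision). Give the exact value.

-1184.25

M = (b−a)·f(5.5) = 3·(-394.75) = -1184.25.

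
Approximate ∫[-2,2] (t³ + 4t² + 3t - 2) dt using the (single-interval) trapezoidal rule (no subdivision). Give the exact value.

T = (b−a)/2 · [f(-2) + f(2)] = 2·[0 + 28] = 56.

56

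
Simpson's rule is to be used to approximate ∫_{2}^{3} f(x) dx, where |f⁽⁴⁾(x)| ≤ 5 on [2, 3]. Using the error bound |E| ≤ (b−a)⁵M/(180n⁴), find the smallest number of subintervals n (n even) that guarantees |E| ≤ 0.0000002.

20

Need 5/(180n⁴) ≤ 0.0000002.
n⁴ ≥ 5/(180·0.0000002) = 138889 ⇒ n ≥ 19.3049, so the smallest even n is 20. (n must be even for Simpson's rule.)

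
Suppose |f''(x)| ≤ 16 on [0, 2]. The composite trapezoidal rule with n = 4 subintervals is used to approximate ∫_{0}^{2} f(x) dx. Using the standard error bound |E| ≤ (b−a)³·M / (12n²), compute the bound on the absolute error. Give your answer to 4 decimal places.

0.6667

|E| ≤ (2)³·16 / (12·4²) = 128/192 = 0.6667.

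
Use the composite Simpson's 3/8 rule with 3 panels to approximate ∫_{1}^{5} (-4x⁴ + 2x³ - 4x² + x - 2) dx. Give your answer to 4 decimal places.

-2363.7037

h = (5 − 1)/3 = 1.333333.
Nodes x₀,…,x₃ = 1, 2.333333, 3.666667, 5.
f(x) = -4x⁴ + 2x³ - 4x² + x - 2: f₀=-7, f₁=-114.604938, f₂=-676.530864, f₃=-2347.
(3h/8)·[f₀ + 3f₁ + 3f₂ + f₃] = 0.5·(-4727.407407) = -2363.7037.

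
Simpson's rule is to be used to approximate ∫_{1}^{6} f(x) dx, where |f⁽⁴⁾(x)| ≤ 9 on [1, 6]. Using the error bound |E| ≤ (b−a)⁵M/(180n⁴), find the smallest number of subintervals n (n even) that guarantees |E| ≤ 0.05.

8

Need 28125/(180n⁴) ≤ 0.05.
n⁴ ≥ 28125/(180·0.05) = 3125 ⇒ n ≥ 7.4767, so the smallest even n is 8. (n must be even for Simpson's rule.)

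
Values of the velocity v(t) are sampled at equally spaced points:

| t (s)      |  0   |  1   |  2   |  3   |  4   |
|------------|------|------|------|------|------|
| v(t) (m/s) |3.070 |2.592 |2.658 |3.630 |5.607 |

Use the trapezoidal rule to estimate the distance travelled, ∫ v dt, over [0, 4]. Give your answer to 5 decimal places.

h = 1, n = 4.
(h/2)·[y₀ + 2y₁ + 2y₂ + 2y₃ + y₄] = 0.5·(26.437) = 13.21850.

13.21850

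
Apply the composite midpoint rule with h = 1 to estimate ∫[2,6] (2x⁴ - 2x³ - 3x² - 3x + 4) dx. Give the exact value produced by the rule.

2157.5

h = (6 − 2)/4 = 1.
Midpoints m₁,…,m₄ = 2.5, 3.5, 4.5, 5.5.
f(m₁)=24.625, f(m₂)=171.125, f(m₃)=567.625, f(m₄)=1394.125.
h·[f(m₁) + f(m₂) + f(m₃) + f(m₄)] = 1·(2157.5) = 2157.5.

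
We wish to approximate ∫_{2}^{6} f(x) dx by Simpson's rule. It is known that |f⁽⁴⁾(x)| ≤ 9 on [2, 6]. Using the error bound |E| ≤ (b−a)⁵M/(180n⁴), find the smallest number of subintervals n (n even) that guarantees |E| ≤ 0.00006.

32

Need 9216/(180n⁴) ≤ 0.00006.
n⁴ ≥ 9216/(180·0.00006) = 853333 ⇒ n ≥ 30.3934, so the smallest even n is 32. (n must be even for Simpson's rule.)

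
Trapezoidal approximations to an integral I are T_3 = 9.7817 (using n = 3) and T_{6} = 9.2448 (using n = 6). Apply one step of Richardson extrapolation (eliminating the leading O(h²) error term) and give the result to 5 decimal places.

R = (4·T_{6} − T_3) / 3 = (4·9.2448 − 9.7817)/3 = (27.1975)/3 = 9.06583.

9.06583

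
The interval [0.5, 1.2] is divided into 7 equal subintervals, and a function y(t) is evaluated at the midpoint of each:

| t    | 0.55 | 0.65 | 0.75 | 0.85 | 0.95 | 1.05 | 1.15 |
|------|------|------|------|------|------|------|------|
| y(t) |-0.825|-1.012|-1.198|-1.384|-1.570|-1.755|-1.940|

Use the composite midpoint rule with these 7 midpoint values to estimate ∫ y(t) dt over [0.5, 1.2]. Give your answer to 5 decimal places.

h = 0.1, n = 7.
h·[y(m₁) + y(m₂) + y(m₃) + y(m₄) + y(m₅) + y(m₆) + y(m₇)] = 0.1·(-9.684) = -0.96840.

-0.96840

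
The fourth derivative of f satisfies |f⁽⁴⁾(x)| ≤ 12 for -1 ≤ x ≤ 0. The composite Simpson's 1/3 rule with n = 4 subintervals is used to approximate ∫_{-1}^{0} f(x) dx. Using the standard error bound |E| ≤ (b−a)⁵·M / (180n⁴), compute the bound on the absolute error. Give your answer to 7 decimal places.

|E| ≤ (1)⁵·12 / (180·4⁴) = 12/46080 = 0.0002604.

0.0002604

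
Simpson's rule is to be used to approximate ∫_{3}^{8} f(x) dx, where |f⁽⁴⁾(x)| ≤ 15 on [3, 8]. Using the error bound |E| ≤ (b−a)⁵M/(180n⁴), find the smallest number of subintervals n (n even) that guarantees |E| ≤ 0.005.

Need 46875/(180n⁴) ≤ 0.005.
n⁴ ≥ 46875/(180·0.005) = 52083.3 ⇒ n ≥ 15.1069, so the smallest even n is 16. (n must be even for Simpson's rule.)

16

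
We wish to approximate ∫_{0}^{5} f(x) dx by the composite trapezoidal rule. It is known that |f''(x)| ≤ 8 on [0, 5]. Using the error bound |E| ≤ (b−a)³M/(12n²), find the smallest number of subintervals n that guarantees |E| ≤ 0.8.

Need 1000/(12n²) ≤ 0.8.
n² ≥ 1000/(12·0.8) = 104.167 ⇒ n ≥ 10.2062, so the smallest n is 11.

11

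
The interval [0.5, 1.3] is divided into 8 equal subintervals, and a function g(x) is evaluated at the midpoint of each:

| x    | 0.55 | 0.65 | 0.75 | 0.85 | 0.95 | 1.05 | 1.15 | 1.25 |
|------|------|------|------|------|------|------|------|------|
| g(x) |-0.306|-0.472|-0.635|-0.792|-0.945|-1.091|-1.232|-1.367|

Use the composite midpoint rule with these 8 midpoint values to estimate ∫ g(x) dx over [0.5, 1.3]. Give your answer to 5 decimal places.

h = 0.1, n = 8.
h·[y(m₁) + y(m₂) + y(m₃) + y(m₄) + y(m₅) + y(m₆) + y(m₇) + y(m₈)] = 0.1·(-6.840) = -0.68400.

-0.68400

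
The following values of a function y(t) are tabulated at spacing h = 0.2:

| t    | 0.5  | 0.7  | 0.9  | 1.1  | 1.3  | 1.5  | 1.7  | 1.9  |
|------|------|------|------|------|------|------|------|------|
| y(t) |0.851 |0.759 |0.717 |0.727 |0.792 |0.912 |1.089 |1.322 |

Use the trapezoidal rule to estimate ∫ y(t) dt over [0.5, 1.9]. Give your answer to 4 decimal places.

1.2165

h = 0.2, n = 7.
(h/2)·[y₀ + 2y₁ + 2y₂ + 2y₃ + 2y₄ + 2y₅ + 2y₆ + y₇] = 0.1·(12.165) = 1.2165.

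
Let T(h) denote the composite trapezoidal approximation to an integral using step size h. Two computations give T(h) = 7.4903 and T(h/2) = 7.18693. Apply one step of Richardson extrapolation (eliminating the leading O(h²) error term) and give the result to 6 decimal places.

R = (4·T(h/2) − T(h)) / 3 = (4·7.18693 − 7.4903)/3 = (21.25742)/3 = 7.085807.

7.085807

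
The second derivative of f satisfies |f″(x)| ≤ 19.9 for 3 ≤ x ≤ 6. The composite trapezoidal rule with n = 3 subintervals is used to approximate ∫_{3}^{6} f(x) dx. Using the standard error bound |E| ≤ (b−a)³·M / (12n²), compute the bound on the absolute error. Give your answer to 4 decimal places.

|E| ≤ (3)³·19.9 / (12·3²) = 537.3/108 = 4.9750.

4.9750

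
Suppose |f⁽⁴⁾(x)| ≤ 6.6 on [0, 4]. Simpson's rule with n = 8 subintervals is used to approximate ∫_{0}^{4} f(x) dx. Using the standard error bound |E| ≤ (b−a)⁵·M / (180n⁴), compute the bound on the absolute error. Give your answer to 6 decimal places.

0.009167

|E| ≤ (4)⁵·6.6 / (180·8⁴) = 6758.4/737280 = 0.009167.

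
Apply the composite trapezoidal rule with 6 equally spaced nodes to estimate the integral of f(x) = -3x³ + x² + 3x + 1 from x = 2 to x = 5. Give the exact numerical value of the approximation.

h = (5 − 2)/5 = 0.6.
Nodes x₀,…,x₅ = 2, 2.6, 3.2, 3.8, 4.4, 5.
f(x) = -3x³ + x² + 3x + 1: f₀=-13, f₁=-37.168, f₂=-77.464, f₃=-137.776, f₄=-221.992, f₅=-334.
(h/2)·[f₀ + 2f₁ + 2f₂ + 2f₃ + 2f₄ + f₅] = 0.3·(-1295.8) = -388.74.

-388.74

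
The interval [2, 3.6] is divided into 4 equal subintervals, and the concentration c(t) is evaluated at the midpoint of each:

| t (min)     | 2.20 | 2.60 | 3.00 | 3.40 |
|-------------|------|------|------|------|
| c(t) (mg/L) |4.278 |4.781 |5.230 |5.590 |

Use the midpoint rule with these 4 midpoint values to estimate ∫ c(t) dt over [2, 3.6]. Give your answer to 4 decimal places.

h = 0.4, n = 4.
h·[y(m₁) + y(m₂) + y(m₃) + y(m₄)] = 0.4·(19.879) = 7.9516.

7.9516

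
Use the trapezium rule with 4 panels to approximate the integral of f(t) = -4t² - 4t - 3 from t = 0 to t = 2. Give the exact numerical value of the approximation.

-25

h = (2 − 0)/4 = 0.5.
Nodes t₀,…,t₄ = 0, 0.5, 1, 1.5, 2.
f(t) = -4t² - 4t - 3: f₀=-3, f₁=-6, f₂=-11, f₃=-18, f₄=-27.
(h/2)·[f₀ + 2f₁ + 2f₂ + 2f₃ + f₄] = 0.25·(-100) = -25.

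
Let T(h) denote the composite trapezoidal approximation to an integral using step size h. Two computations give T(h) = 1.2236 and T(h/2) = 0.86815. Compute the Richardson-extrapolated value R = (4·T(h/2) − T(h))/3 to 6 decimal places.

0.749667

R = (4·T(h/2) − T(h)) / 3 = (4·0.86815 − 1.2236)/3 = (2.24900)/3 = 0.749667.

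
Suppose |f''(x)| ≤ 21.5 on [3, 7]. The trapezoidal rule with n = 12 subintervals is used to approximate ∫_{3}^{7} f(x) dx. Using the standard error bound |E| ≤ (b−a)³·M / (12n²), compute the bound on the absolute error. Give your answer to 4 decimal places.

0.7963

|E| ≤ (4)³·21.5 / (12·12²) = 1376/1728 = 0.7963.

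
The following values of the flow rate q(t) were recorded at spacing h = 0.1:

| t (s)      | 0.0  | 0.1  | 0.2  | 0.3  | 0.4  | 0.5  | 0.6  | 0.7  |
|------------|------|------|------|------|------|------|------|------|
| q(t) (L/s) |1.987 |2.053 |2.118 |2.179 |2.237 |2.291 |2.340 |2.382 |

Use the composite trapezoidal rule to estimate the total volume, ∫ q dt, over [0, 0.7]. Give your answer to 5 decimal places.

h = 0.1, n = 7.
(h/2)·[y₀ + 2y₁ + 2y₂ + 2y₃ + 2y₄ + 2y₅ + 2y₆ + y₇] = 0.05·(30.805) = 1.54025.

1.54025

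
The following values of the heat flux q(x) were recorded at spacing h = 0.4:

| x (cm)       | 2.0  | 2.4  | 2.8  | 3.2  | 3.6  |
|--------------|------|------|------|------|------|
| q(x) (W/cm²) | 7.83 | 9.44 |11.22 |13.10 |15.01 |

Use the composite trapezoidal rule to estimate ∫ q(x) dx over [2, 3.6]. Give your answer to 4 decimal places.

18.0720

h = 0.4, n = 4.
(h/2)·[y₀ + 2y₁ + 2y₂ + 2y₃ + y₄] = 0.2·(90.36) = 18.0720.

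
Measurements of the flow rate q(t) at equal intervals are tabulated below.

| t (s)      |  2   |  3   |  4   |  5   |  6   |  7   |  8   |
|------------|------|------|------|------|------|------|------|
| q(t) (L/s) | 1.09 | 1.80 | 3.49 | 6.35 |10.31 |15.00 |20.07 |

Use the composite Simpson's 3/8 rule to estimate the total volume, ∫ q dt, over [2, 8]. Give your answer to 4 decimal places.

h = 1, n = 6.
(3h/8)·[y₀ + 3y₁ + 3y₂ + 2y₃ + 3y₄ + 3y₅ + y₆] = 0.375·(125.66) = 47.1225.

47.1225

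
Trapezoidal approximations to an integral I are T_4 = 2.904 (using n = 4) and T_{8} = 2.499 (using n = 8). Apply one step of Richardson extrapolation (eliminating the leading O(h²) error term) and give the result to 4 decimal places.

R = (4·T_{8} − T_4) / 3 = (4·2.499 − 2.904)/3 = (7.092)/3 = 2.3640.

2.3640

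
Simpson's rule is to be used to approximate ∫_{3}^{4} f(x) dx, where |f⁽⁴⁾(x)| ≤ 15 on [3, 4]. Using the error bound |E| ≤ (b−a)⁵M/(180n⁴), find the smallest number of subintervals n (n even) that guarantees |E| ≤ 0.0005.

Need 15/(180n⁴) ≤ 0.0005.
n⁴ ≥ 15/(180·0.0005) = 166.667 ⇒ n ≥ 3.5930, so the smallest even n is 4. (n must be even for Simpson's rule.)

4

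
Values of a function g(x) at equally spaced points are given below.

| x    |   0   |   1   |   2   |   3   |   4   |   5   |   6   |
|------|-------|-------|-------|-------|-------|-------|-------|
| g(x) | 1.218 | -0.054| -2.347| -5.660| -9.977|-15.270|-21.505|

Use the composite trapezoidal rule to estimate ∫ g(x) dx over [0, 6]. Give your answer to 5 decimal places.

-43.45150

h = 1, n = 6.
(h/2)·[y₀ + 2y₁ + 2y₂ + 2y₃ + 2y₄ + 2y₅ + y₆] = 0.5·(-86.903) = -43.45150.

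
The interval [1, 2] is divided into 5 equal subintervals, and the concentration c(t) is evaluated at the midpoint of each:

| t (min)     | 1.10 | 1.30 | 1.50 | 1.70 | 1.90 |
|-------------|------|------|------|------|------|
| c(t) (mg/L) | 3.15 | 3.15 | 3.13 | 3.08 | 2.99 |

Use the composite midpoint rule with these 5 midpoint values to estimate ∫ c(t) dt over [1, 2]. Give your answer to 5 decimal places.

h = 0.2, n = 5.
h·[y(m₁) + y(m₂) + y(m₃) + y(m₄) + y(m₅)] = 0.2·(15.50) = 3.10000.

3.10000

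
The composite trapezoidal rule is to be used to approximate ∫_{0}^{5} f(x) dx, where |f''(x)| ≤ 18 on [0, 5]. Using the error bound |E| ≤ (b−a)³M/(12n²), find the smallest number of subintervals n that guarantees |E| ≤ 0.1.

Need 2250/(12n²) ≤ 0.1.
n² ≥ 2250/(12·0.1) = 1875 ⇒ n ≥ 43.3013, so the smallest n is 44.

44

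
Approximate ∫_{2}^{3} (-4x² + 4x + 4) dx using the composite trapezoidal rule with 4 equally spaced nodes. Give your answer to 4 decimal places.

h = (3 − 2)/3 = 0.333333.
Nodes x₀,…,x₃ = 2, 2.333333, 2.666667, 3.
f(x) = -4x² + 4x + 4: f₀=-4, f₁=-8.444444, f₂=-13.777778, f₃=-20.
(h/2)·[f₀ + 2f₁ + 2f₂ + f₃] = 0.166667·(-68.444444) = -11.4074.

-11.4074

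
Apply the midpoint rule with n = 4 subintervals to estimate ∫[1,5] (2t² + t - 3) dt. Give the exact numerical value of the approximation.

82

h = (5 − 1)/4 = 1.
Midpoints m₁,…,m₄ = 1.5, 2.5, 3.5, 4.5.
f(m₁)=3, f(m₂)=12, f(m₃)=25, f(m₄)=42.
h·[f(m₁) + f(m₂) + f(m₃) + f(m₄)] = 1·(82) = 82.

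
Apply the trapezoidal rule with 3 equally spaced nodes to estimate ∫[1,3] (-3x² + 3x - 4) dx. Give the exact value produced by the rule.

h = (3 − 1)/2 = 1.
Nodes x₀,…,x₂ = 1, 2, 3.
f(x) = -3x² + 3x - 4: f₀=-4, f₁=-10, f₂=-22.
(h/2)·[f₀ + 2f₁ + f₂] = 0.5·(-46) = -23.

-23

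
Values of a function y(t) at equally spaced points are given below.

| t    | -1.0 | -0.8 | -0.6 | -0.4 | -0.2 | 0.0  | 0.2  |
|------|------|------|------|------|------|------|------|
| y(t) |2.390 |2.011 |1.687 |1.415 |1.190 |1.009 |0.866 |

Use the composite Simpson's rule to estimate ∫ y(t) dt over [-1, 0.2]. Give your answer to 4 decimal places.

1.7833

h = 0.2, n = 6.
(h/3)·[y₀ + 4y₁ + 2y₂ + 4y₃ + 2y₄ + 4y₅ + y₆] = 0.066667·(26.750) = 1.7833.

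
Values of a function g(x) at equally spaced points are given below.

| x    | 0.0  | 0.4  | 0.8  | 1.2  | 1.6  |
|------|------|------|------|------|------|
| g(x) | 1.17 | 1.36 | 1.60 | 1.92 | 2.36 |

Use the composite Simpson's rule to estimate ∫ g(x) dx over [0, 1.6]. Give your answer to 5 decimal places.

h = 0.4, n = 4.
(h/3)·[y₀ + 4y₁ + 2y₂ + 4y₃ + y₄] = 0.133333·(19.85) = 2.64667.

2.64667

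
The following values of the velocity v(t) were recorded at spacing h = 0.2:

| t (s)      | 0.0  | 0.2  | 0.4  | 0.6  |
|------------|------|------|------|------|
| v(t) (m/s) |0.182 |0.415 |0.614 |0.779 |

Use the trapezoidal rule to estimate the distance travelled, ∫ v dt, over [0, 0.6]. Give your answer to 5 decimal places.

0.30190

h = 0.2, n = 3.
(h/2)·[y₀ + 2y₁ + 2y₂ + y₃] = 0.1·(3.019) = 0.30190.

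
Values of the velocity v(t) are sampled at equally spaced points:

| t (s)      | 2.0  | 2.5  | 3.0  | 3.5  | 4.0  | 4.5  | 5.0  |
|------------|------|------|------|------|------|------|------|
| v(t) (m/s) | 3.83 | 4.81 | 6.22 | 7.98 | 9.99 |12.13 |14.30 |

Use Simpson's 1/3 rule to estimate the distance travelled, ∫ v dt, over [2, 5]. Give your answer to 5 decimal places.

h = 0.5, n = 6.
(h/3)·[y₀ + 4y₁ + 2y₂ + 4y₃ + 2y₄ + 4y₅ + y₆] = 0.166667·(150.23) = 25.03833.

25.03833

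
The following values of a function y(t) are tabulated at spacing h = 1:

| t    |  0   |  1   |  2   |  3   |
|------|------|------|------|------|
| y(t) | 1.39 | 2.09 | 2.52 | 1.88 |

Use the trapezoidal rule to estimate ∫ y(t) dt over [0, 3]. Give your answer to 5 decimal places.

h = 1, n = 3.
(h/2)·[y₀ + 2y₁ + 2y₂ + y₃] = 0.5·(12.49) = 6.24500.

6.24500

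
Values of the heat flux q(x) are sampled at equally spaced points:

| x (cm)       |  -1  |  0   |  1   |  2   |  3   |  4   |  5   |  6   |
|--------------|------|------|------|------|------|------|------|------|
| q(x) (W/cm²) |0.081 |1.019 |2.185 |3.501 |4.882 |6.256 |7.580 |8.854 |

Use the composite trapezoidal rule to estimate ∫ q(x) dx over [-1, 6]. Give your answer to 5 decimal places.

29.89050

h = 1, n = 7.
(h/2)·[y₀ + 2y₁ + 2y₂ + 2y₃ + 2y₄ + 2y₅ + 2y₆ + y₇] = 0.5·(59.781) = 29.89050.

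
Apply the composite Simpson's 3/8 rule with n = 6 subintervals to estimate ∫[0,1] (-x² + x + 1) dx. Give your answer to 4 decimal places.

1.1667

h = (1 − 0)/6 = 0.166667.
Nodes x₀,…,x₆ = 0, 0.166667, 0.333333, 0.5, 0.666667, 0.833333, 1.
f(x) = -x² + x + 1: f₀=1, f₁=1.138889, f₂=1.222222, f₃=1.25, f₄=1.222222, f₅=1.138889, f₆=1.
(3h/8)·[f₀ + 3f₁ + 3f₂ + 2f₃ + 3f₄ + 3f₅ + f₆] = 0.0625·(18.666667) = 1.1667.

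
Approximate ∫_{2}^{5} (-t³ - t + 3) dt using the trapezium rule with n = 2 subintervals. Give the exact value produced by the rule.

h = (5 − 2)/2 = 1.5.
Nodes t₀,…,t₂ = 2, 3.5, 5.
f(t) = -t³ - t + 3: f₀=-7, f₁=-43.375, f₂=-127.
(h/2)·[f₀ + 2f₁ + f₂] = 0.75·(-220.75) = -165.5625.

-165.5625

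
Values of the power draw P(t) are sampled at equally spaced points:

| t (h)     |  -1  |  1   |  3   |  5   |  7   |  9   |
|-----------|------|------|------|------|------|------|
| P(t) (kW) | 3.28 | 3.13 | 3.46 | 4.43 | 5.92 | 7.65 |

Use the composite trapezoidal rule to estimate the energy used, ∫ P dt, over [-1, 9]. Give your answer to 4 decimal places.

h = 2, n = 5.
(h/2)·[y₀ + 2y₁ + 2y₂ + 2y₃ + 2y₄ + y₅] = 1·(44.81) = 44.8100.

44.8100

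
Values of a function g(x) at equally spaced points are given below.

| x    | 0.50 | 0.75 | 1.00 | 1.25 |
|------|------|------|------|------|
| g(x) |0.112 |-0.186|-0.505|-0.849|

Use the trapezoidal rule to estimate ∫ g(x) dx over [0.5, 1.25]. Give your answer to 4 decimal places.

h = 0.25, n = 3.
(h/2)·[y₀ + 2y₁ + 2y₂ + y₃] = 0.125·(-2.119) = -0.2649.

-0.2649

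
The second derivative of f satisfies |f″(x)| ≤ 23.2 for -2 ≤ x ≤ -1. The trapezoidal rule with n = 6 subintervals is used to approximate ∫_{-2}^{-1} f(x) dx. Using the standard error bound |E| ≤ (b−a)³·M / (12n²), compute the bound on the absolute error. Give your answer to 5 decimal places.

0.05370

|E| ≤ (1)³·23.2 / (12·6²) = 23.2/432 = 0.05370.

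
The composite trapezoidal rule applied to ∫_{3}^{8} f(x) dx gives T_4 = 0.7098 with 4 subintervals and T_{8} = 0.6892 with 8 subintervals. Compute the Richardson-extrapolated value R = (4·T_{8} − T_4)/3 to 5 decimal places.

R = (4·T_{8} − T_4) / 3 = (4·0.6892 − 0.7098)/3 = (2.0470)/3 = 0.68233.

0.68233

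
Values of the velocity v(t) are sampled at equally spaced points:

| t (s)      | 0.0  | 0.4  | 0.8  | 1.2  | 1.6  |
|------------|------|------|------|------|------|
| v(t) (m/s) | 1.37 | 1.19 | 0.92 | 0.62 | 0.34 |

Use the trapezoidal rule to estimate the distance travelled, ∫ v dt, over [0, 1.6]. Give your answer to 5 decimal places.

h = 0.4, n = 4.
(h/2)·[y₀ + 2y₁ + 2y₂ + 2y₃ + y₄] = 0.2·(7.17) = 1.43400.

1.43400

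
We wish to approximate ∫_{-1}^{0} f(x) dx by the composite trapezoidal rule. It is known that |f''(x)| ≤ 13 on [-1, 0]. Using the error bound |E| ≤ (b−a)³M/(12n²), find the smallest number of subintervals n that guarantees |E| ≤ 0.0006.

Need 13/(12n²) ≤ 0.0006.
n² ≥ 13/(12·0.0006) = 1805.56 ⇒ n ≥ 42.4918, so the smallest n is 43.

43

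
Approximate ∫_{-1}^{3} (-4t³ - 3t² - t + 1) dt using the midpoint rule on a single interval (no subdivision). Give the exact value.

-28

M = (b−a)·f(1) = 4·(-7) = -28.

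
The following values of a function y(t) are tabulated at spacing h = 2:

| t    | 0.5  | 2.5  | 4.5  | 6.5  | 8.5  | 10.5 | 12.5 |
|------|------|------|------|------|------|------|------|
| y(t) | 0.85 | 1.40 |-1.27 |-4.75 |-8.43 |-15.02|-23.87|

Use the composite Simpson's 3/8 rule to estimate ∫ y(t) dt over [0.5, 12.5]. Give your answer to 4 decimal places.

h = 2, n = 6.
(3h/8)·[y₀ + 3y₁ + 3y₂ + 2y₃ + 3y₄ + 3y₅ + y₆] = 0.75·(-102.48) = -76.8600.

-76.8600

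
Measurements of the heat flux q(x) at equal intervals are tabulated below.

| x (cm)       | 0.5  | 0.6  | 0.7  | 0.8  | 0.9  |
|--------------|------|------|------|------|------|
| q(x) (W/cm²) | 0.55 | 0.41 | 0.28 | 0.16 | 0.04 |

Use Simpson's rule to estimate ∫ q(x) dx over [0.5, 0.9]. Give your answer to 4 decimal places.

h = 0.1, n = 4.
(h/3)·[y₀ + 4y₁ + 2y₂ + 4y₃ + y₄] = 0.033333·(3.43) = 0.1143.

0.1143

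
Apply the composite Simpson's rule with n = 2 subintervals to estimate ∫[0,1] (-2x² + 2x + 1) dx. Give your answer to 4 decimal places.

1.3333

h = (1 − 0)/2 = 0.5.
Nodes x₀,…,x₂ = 0, 0.5, 1.
f(x) = -2x² + 2x + 1: f₀=1, f₁=1.5, f₂=1.
(h/3)·[f₀ + 4f₁ + f₂] = 0.166667·(8) = 1.3333.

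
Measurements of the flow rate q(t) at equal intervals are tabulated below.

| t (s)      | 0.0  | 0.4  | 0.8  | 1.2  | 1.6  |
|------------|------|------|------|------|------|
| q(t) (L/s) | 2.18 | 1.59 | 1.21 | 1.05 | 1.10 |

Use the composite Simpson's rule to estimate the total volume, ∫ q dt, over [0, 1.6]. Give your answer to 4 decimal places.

h = 0.4, n = 4.
(h/3)·[y₀ + 4y₁ + 2y₂ + 4y₃ + y₄] = 0.133333·(16.26) = 2.1680.

2.1680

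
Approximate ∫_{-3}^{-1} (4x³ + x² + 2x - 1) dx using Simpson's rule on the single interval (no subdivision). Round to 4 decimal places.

S = (b−a)/6 · [f(-3) + 4f(-2) + f(-1)] = 0.333333·[(-106) + 4·(-33) + (-6)] = -81.3333.

-81.3333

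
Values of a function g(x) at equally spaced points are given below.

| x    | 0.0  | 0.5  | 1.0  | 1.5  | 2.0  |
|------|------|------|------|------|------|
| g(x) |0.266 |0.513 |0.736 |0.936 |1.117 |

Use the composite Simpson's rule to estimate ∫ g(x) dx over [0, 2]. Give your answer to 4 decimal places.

1.4418

h = 0.5, n = 4.
(h/3)·[y₀ + 4y₁ + 2y₂ + 4y₃ + y₄] = 0.166667·(8.651) = 1.4418.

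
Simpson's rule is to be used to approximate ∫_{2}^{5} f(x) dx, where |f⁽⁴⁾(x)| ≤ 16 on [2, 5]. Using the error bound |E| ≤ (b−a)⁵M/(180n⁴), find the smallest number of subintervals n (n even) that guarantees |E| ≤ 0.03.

Need 3888/(180n⁴) ≤ 0.03.
n⁴ ≥ 3888/(180·0.03) = 720 ⇒ n ≥ 5.1800, so the smallest even n is 6. (n must be even for Simpson's rule.)

6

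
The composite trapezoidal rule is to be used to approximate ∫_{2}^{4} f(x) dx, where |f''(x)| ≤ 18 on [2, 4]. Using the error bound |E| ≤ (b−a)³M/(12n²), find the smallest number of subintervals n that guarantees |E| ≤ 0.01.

35

Need 144/(12n²) ≤ 0.01.
n² ≥ 144/(12·0.01) = 1200 ⇒ n ≥ 34.6410, so the smallest n is 35.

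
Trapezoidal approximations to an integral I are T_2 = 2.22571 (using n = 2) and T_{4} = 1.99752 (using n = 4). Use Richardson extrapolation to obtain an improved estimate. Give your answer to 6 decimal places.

R = (4·T_{4} − T_2) / 3 = (4·1.99752 − 2.22571)/3 = (5.76437)/3 = 1.921457.

1.921457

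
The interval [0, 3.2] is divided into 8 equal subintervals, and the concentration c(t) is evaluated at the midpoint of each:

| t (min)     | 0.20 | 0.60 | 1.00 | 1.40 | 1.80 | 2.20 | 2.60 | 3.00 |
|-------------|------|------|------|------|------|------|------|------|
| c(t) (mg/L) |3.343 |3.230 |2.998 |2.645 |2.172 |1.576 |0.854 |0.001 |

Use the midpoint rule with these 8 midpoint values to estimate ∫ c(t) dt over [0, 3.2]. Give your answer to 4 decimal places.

6.7276

h = 0.4, n = 8.
h·[y(m₁) + y(m₂) + y(m₃) + y(m₄) + y(m₅) + y(m₆) + y(m₇) + y(m₈)] = 0.4·(16.819) = 6.7276.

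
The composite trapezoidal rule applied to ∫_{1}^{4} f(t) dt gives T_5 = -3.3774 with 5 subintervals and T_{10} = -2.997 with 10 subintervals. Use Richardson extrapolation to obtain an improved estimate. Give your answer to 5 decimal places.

R = (4·T_{10} − T_5) / 3 = (4·(-2.997) − (-3.3774))/3 = (-8.6106)/3 = -2.87020.

-2.87020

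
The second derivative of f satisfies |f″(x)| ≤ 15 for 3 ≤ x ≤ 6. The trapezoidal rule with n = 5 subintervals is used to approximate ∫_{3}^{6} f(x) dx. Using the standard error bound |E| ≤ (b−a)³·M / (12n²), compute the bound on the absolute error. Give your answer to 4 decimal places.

|E| ≤ (3)³·15 / (12·5²) = 405/300 = 1.3500.

1.3500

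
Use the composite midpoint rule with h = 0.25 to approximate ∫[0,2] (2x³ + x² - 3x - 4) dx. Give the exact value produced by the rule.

-3.40625

h = (2 − 0)/8 = 0.25.
Midpoints m₁,…,m₈ = 0.125, 0.375, 0.625, 0.875, 1.125, 1.375, 1.625, 1.875.
f(m₁)=-4.35546875, f(m₂)=-4.87890625, f(m₃)=-4.99609375, f(m₄)=-4.51953125, f(m₅)=-3.26171875, f(m₆)=-1.03515625, f(m₇)=2.34765625, f(m₈)=7.07421875.
h·[f(m₁) + f(m₂) + f(m₃) + f(m₄) + f(m₅) + f(m₆) + f(m₇) + f(m₈)] = 0.25·(-13.625) = -3.40625.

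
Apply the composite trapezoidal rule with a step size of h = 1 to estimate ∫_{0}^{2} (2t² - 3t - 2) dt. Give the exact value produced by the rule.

-4

h = (2 − 0)/2 = 1.
Nodes t₀,…,t₂ = 0, 1, 2.
f(t) = 2t² - 3t - 2: f₀=-2, f₁=-3, f₂=0.
(h/2)·[f₀ + 2f₁ + f₂] = 0.5·(-8) = -4.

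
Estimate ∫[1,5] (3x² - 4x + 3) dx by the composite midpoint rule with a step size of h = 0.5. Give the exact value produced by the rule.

87.75

h = (5 − 1)/8 = 0.5.
Midpoints m₁,…,m₈ = 1.25, 1.75, 2.25, 2.75, 3.25, 3.75, 4.25, 4.75.
f(m₁)=2.6875, f(m₂)=5.1875, f(m₃)=9.1875, f(m₄)=14.6875, f(m₅)=21.6875, f(m₆)=30.1875, f(m₇)=40.1875, f(m₈)=51.6875.
h·[f(m₁) + f(m₂) + f(m₃) + f(m₄) + f(m₅) + f(m₆) + f(m₇) + f(m₈)] = 0.5·(175.5) = 87.75.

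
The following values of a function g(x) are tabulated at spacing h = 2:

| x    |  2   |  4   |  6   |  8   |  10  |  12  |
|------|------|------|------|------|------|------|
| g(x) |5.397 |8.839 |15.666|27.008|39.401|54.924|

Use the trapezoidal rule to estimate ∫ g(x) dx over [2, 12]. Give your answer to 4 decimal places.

242.1490

h = 2, n = 5.
(h/2)·[y₀ + 2y₁ + 2y₂ + 2y₃ + 2y₄ + y₅] = 1·(242.149) = 242.1490.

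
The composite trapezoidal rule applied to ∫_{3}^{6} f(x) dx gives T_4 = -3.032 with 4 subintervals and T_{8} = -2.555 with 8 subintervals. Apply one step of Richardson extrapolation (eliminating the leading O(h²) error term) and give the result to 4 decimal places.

R = (4·T_{8} − T_4) / 3 = (4·(-2.555) − (-3.032))/3 = (-7.188)/3 = -2.3960.

-2.3960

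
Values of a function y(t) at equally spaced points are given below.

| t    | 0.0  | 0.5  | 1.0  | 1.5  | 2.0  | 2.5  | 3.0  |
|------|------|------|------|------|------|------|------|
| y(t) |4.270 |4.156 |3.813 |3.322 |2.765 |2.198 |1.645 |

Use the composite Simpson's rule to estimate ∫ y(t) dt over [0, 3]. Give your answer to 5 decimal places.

h = 0.5, n = 6.
(h/3)·[y₀ + 4y₁ + 2y₂ + 4y₃ + 2y₄ + 4y₅ + y₆] = 0.166667·(57.775) = 9.62917.

9.62917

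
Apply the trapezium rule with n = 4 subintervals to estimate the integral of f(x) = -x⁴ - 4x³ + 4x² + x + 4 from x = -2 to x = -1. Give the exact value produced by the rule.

20.716796875

h = (-1 − (-2))/4 = 0.25.
Nodes x₀,…,x₄ = -2, -1.75, -1.5, -1.25, -1.
f(x) = -x⁴ - 4x³ + 4x² + x + 4: f₀=34, f₁=26.55859375, f₂=19.9375, f₃=14.37109375, f₄=10.
(h/2)·[f₀ + 2f₁ + 2f₂ + 2f₃ + f₄] = 0.125·(165.734375) = 20.716796875.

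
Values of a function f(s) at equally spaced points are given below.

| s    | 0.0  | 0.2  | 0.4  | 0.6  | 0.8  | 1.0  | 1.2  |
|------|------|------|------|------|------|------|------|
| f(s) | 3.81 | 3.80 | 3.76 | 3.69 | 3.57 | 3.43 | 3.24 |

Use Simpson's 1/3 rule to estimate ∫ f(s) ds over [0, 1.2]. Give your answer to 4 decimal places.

4.3593

h = 0.2, n = 6.
(h/3)·[y₀ + 4y₁ + 2y₂ + 4y₃ + 2y₄ + 4y₅ + y₆] = 0.066667·(65.39) = 4.3593.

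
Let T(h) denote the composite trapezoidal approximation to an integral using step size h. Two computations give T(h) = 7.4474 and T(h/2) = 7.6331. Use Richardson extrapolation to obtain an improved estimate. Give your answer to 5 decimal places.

R = (4·T(h/2) − T(h)) / 3 = (4·7.6331 − 7.4474)/3 = (23.0850)/3 = 7.69500.

7.69500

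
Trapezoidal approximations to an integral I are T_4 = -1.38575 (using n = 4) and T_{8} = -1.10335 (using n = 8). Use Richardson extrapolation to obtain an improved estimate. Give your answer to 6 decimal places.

R = (4·T_{8} − T_4) / 3 = (4·(-1.10335) − (-1.38575))/3 = (-3.02765)/3 = -1.009217.

-1.009217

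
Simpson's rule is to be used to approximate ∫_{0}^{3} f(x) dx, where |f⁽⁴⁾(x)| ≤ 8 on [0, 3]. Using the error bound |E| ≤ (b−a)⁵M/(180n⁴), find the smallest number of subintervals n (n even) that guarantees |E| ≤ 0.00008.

Need 1944/(180n⁴) ≤ 0.00008.
n⁴ ≥ 1944/(180·0.00008) = 135000 ⇒ n ≥ 19.1683, so the smallest even n is 20. (n must be even for Simpson's rule.)

20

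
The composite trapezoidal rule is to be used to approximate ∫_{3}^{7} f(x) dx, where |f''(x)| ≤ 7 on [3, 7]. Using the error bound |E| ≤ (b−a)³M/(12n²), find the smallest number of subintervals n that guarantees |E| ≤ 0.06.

Need 448/(12n²) ≤ 0.06.
n² ≥ 448/(12·0.06) = 622.222 ⇒ n ≥ 24.9444, so the smallest n is 25.

25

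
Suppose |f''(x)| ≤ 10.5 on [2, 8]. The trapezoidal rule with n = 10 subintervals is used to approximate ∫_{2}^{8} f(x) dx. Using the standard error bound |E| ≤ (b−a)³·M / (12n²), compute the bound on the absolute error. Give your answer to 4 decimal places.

1.8900

|E| ≤ (6)³·10.5 / (12·10²) = 2268/1200 = 1.8900.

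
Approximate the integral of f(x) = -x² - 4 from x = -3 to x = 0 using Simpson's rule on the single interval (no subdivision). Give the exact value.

-21

S = (b−a)/6 · [f(-3) + 4f(-1.5) + f(0)] = 0.5·[(-13) + 4·(-6.25) + (-4)] = -21.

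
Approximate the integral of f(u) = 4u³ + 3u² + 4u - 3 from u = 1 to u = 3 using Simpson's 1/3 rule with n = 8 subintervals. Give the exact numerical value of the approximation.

h = (3 − 1)/8 = 0.25.
Nodes u₀,…,u₈ = 1, 1.25, 1.5, 1.75, 2, 2.25, 2.5, 2.75, 3.
f(u) = 4u³ + 3u² + 4u - 3: f₀=8, f₁=14.5, f₂=23.25, f₃=34.625, f₄=49, f₅=66.75, f₆=88.25, f₇=113.875, f₈=144.
(h/3)·[f₀ + 4f₁ + 2f₂ + 4f₃ + 2f₄ + 4f₅ + 2f₆ + 4f₇ + f₈] = 0.083333·(1392) = 116.

116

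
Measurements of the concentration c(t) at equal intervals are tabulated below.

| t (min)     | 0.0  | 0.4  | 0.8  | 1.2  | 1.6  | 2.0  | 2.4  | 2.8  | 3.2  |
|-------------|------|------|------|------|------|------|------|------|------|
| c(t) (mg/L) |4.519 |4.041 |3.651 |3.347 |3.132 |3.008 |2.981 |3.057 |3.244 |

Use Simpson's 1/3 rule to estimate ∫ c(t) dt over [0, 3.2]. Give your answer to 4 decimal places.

10.8137

h = 0.4, n = 8.
(h/3)·[y₀ + 4y₁ + 2y₂ + 4y₃ + 2y₄ + 4y₅ + 2y₆ + 4y₇ + y₈] = 0.133333·(81.103) = 10.8137.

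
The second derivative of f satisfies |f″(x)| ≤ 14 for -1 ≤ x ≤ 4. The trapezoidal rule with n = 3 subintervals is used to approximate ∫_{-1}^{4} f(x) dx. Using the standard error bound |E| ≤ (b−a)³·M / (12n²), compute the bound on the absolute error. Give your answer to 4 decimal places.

|E| ≤ (5)³·14 / (12·3²) = 1750/108 = 16.2037.

16.2037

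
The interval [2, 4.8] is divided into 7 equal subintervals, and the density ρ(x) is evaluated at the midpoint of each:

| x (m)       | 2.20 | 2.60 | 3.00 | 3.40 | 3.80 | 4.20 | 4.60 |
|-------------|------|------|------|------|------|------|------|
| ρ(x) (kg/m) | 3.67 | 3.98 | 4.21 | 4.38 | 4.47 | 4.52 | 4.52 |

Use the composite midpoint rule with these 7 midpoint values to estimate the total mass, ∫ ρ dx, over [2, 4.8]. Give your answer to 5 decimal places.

11.90000

h = 0.4, n = 7.
h·[y(m₁) + y(m₂) + y(m₃) + y(m₄) + y(m₅) + y(m₆) + y(m₇)] = 0.4·(29.75) = 11.90000.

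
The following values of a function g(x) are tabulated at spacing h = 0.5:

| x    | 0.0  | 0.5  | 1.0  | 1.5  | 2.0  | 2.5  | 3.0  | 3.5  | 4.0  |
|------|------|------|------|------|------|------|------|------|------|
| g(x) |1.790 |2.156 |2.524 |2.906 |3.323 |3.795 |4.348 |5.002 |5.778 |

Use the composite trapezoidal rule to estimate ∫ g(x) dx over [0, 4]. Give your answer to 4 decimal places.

13.9190

h = 0.5, n = 8.
(h/2)·[y₀ + 2y₁ + 2y₂ + 2y₃ + 2y₄ + 2y₅ + 2y₆ + 2y₇ + y₈] = 0.25·(55.676) = 13.9190.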